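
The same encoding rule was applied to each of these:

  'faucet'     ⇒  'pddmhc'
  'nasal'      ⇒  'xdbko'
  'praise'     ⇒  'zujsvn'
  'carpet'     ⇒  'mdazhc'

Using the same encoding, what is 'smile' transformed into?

cprvh

Shifts by position in faucet: pos 0: f→p (+10), pos 1: a→d (+3), pos 2: u→d (+9), pos 3: c→m (+10), pos 4: e→h (+3), pos 5: t→c (+9) — repeating every 3. It's a Vigenère-style cipher with numeric key [10,3,9]: position i shifts by key[i mod 3].
Applying it to smile: s+10=c, m+3=p, i+9=r, l+10=v, e+3=h.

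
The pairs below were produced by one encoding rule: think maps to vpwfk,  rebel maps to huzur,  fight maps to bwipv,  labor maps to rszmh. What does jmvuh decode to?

t(19)→v(21) and h(7)→p(15) fit y≡7x+18 (mod 26); the inverse of 7 mod 26 is 15. This is an affine cipher: with a=0,…,z=25, each position x becomes (7x+18) mod 26.
Decoding jmvuh: j(9)→15·(9−18)≡21=v; m(12)→15·(12−18)≡14=o; v(21)→15·(21−18)≡19=t; u(20)→15·(20−18)≡4=e; h(7)→15·(7−18)≡17=r (all mod 26).

voter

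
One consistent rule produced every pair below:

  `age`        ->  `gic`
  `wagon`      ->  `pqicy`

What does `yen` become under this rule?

pga

The output letters match the input read backwards, each shifted +2: age reversed is ega. Read the word backwards and shift each letter +2.
For yen: reverse → ney; then shift: n+2=p, e+2=g, y+2=a.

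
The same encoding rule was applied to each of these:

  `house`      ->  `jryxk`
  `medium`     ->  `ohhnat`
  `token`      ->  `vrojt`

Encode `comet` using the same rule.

Each letter shifts forward by (position + 2), i.e. 2, 3, 4, … — the shift grows by one for each successive letter.
On comet: c+2=e, o+3=r, m+4=q, e+5=j, t+6=z.

erqjz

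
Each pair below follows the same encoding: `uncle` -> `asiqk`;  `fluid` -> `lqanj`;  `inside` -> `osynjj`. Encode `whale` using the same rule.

cmgqk

Shifts by position in uncle: pos 0: u→a (+6), pos 1: n→s (+5), pos 2: c→i (+6), pos 3: l→q (+5) — repeating every 2. It's a Vigenère-style cipher with numeric key [6,5]: position i shifts by key[i mod 2].
Applying it to whale: w+6=c, h+5=m, a+6=g, l+5=q, e+6=k.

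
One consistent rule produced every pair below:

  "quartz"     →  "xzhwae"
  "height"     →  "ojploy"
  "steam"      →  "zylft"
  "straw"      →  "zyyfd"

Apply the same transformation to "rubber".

Shifts by position in quartz: pos 0: q→x (+7), pos 1: u→z (+5), pos 2: a→h (+7), pos 3: r→w (+5) — repeating every 2. It's a Vigenère-style cipher with numeric key [7,5]: position i shifts by key[i mod 2].
On rubber: r+7=y, u+5=z, b+7=i, b+5=g, e+7=l, r+5=w.

yziglw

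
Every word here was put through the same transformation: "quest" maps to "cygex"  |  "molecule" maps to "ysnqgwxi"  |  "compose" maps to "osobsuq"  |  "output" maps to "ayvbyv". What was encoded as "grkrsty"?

uniform

A repeating key of period 3 is used — shifts +12, +4, +2 over and over.
Reversing it on grkrsty: g−12=u, r−4=n, k−2=i, r−12=f, s−4=o, t−2=r, y−12=m.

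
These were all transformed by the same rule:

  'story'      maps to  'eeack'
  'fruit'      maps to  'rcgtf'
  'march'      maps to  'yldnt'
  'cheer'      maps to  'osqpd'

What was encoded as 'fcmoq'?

Shifts by position in story: pos 0: s→e (+12), pos 1: t→e (+11), pos 2: o→a (+12), pos 3: r→c (+11) — repeating every 2. A repeating key of period 2 is used — shifts +12, +11 over and over.
Reversing it on fcmoq: f−12=t, c−11=r, m−12=a, o−11=d, q−12=e.

trade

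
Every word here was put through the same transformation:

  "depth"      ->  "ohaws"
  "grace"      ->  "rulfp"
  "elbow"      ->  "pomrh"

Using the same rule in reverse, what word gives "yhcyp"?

nerve

Shifts by position in depth: pos 0: d→o (+11), pos 1: e→h (+3), pos 2: p→a (+11), pos 3: t→w (+3) — repeating every 2. The shifts repeat in a cycle of length 2: positions 0,1,… shift by +11, +3, then the pattern repeats.
Undoing it on yhcyp: y−11=n, h−3=e, c−11=r, y−3=v, p−11=e.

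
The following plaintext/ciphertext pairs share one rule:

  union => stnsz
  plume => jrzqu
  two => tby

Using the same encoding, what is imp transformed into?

urn

Read the word backwards and shift each letter +5.
On imp: reverse → pmi; then shift: p+5=u, m+5=r, i+5=n.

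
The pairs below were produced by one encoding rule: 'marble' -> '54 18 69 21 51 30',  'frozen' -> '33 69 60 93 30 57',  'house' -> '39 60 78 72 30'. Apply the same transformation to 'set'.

72 30 75

The formula is n = 3×(alphabet index, a=1) + 15.
Applying it to set: s=19→72, e=5→30, t=20→75.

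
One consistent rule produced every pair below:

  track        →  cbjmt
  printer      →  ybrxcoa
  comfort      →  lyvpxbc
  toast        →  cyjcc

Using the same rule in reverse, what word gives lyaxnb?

Shifts by position in track: pos 0: t→c (+9), pos 1: r→b (+10), pos 2: a→j (+9), pos 3: c→m (+10) — repeating every 2. A repeating key of period 2 is used — shifts +9, +10 over and over.
Reversing it on lyaxnb: l−9=c, y−10=o, a−9=r, x−10=n, n−9=e, b−10=r.

corner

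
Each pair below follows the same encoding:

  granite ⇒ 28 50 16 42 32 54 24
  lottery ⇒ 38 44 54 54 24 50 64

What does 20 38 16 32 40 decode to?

claim

Each letter becomes 2×(its alphabet position, a=1..z=26) + 14.
Decoding 20 38 16 32 40: 20→(20−14)÷2=3=c, 38→(38−14)÷2=12=l, 16→(16−14)÷2=1=a, 32→(32−14)÷2=9=i, 40→(40−14)÷2=13=m.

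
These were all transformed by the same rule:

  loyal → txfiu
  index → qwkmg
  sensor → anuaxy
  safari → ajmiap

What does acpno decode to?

stiff

It's a Vigenère-style cipher with numeric key [8,9,7]: position i shifts by key[i mod 3].
Decoding acpno: a−8=s, c−9=t, p−7=i, n−8=f, o−9=f.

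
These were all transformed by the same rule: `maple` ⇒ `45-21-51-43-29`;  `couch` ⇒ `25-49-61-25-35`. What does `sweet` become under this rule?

57-65-29-29-59

m(#13)→45 and a(#1)→21: differences scale by 2, so n = 2·pos + 19. Each letter becomes 2×(its alphabet position, a=1..z=26) + 19.
Applying it to sweet: s=19→57, w=23→65, e=5→29, e=5→29, t=20→59.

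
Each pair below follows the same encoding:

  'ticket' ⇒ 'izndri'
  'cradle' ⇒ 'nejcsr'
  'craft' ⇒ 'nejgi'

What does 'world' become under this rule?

t(19)→i(8) and i(8)→z(25) fit y≡15x+9 (mod 26); the inverse of 15 mod 26 is 7. Each letter's alphabet position (a=0..z=25) is mapped through 15·x+9 mod 26 — an affine cipher.
For world: w(22)→15·22+9≡1=b; o(14)→15·14+9≡11=l; r(17)→15·17+9≡4=e; l(11)→15·11+9≡18=s; d(3)→15·3+9≡2=c (all mod 26).

blesc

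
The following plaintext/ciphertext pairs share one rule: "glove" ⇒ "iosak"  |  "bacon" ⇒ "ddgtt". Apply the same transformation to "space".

usehk

The shift increases by 1 at each position, starting from +2: 2, 3, 4, ….
For space: s+2=u, p+3=s, a+4=e, c+5=h, e+6=k.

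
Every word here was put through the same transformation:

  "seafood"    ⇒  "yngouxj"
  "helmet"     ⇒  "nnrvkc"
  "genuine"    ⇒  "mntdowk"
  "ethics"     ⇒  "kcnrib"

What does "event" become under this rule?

Shifts by position in seafood: pos 0: s→y (+6), pos 1: e→n (+9), pos 2: a→g (+6), pos 3: f→o (+9) — repeating every 2. It's a Vigenère-style cipher with numeric key [6,9]: position i shifts by key[i mod 2].
On event: e+6=k, v+9=e, e+6=k, n+9=w, t+6=z.

kekwz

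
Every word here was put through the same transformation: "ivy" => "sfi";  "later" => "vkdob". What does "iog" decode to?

yew

Compare letters: i→s is +10, v→f is +10, y→i is +10 — a constant shift. Every letter moves 10 places later in the alphabet, wrapping around z→a.
Decoding iog: i−10=y, o−10=e, g−10=w.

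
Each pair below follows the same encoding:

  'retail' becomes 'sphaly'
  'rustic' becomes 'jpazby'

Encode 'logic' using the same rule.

jpnvs

The output letters match the input read backwards, each shifted +7: retail reversed is liater. The word is reversed, then every letter is shifted forward by 7.
On logic: reverse → cigol; then shift: c+7=j, i+7=p, g+7=n, o+7=v, l+7=s.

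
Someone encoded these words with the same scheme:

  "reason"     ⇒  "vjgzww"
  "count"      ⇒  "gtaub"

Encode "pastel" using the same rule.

The shift increases by 1 at each position, starting from +4: 4, 5, 6, ….
For pastel: p+4=t, a+5=f, s+6=y, t+7=a, e+8=m, l+9=u.

tfyamu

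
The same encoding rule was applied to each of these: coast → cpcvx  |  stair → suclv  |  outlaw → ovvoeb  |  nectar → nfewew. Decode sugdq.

In coast: c→c is +0, o→p is +1, a→c is +2, s→v is +3 — the shift increases by 1 each position. Each letter shifts forward by its position index (0, 1, 2, …) — the shift grows by one for each successive letter.
Reversing it on sugdq: s−0=s, u−1=t, g−2=e, d−3=a, q−4=m.

steam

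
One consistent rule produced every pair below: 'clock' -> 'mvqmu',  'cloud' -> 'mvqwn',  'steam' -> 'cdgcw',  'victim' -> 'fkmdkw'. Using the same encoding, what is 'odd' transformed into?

qnn

The shift depends on letter class: consonant c→m is +10, but vowel o→q is +2. Vowels shift forward by 2 and consonants shift forward by 10.
On odd: o(vowel)+2=q, d(cons)+10=n, d(cons)+10=n.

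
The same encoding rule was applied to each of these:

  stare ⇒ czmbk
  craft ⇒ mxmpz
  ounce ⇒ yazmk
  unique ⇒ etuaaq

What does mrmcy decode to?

class

It's a Vigenère-style cipher with numeric key [10,6,12]: position i shifts by key[i mod 3].
Undoing it on mrmcy: m−10=c, r−6=l, m−12=a, c−10=s, y−6=s.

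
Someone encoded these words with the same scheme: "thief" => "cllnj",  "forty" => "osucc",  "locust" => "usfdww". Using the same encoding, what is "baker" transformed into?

Shifts by position in thief: pos 0: t→c (+9), pos 1: h→l (+4), pos 2: i→l (+3), pos 3: e→n (+9), pos 4: f→j (+4) — repeating every 3. The shifts repeat in a cycle of length 3: positions 0,1,… shift by +9, +4, +3, then the pattern repeats.
On baker: b+9=k, a+4=e, k+3=n, e+9=n, r+4=v.

kennv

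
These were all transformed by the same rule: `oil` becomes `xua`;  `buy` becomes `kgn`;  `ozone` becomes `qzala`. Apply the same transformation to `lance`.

The output letters match the input read backwards, each shifted +12: oil reversed is lio. Two steps: reverse the string, then apply a Caesar shift of +12.
Applying it to lance: reverse → ecnal; then shift: e+12=q, c+12=o, n+12=z, a+12=m, l+12=x.

qozmx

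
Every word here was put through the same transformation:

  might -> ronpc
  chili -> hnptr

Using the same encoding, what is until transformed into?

In might: m→r is +5, i→o is +6, g→n is +7, h→p is +8 — the shift increases by 1 each position. Letter i (0-indexed) is shifted by i+5, so successive shifts are 5, 6, 7, ….
Applying it to until: u+5=z, n+6=t, t+7=a, i+8=q, l+9=u.

ztaqu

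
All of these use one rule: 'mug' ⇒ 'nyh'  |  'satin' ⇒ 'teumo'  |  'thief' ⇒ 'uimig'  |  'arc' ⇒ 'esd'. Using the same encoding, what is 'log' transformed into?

The shift depends on letter class: consonant m→n is +1, but vowel u→y is +4. Two shifts are in play — +4 for a/e/i/o/u, +1 for every other letter.
On log: l(cons)+1=m, o(vowel)+4=s, g(cons)+1=h.

msh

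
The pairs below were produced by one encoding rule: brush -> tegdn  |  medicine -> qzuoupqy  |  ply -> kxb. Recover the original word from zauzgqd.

The word is reversed, then every letter is shifted forward by 12.
Decoding zauzgqd: shift back: z−12=n, a−12=o, u−12=i, z−12=n, g−12=u, q−12=e, d−12=r → noinuer; then reverse → reunion.

reunion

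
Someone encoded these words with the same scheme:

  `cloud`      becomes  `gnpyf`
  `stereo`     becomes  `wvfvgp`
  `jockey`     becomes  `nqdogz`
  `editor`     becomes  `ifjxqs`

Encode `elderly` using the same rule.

A repeating key of period 3 is used — shifts +4, +2, +1 over and over.
For elderly: e+4=i, l+2=n, d+1=e, e+4=i, r+2=t, l+1=m, y+4=c.

ineitmc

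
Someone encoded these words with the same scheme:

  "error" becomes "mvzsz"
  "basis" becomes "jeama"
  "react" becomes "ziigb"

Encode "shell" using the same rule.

Shifts by position in error: pos 0: e→m (+8), pos 1: r→v (+4), pos 2: r→z (+8), pos 3: o→s (+4) — repeating every 2. It's a Vigenère-style cipher with numeric key [8,4]: position i shifts by key[i mod 2].
Applying it to shell: s+8=a, h+4=l, e+8=m, l+4=p, l+8=t.

almpt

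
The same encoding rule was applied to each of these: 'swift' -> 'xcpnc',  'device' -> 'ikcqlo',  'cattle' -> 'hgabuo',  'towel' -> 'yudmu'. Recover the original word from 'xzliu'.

In swift: s→x is +5, w→c is +6, i→p is +7, f→n is +8 — the shift increases by 1 each position. The shift increases by 1 at each position, starting from +5: 5, 6, 7, ….
Decoding xzliu: x−5=s, z−6=t, l−7=e, i−8=a, u−9=l.

steal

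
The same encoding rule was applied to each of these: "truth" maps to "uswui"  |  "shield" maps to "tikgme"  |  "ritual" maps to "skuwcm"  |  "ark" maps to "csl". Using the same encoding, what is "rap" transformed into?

Two shifts are in play — +2 for a/e/i/o/u, +1 for every other letter.
Applying it to rap: r(cons)+1=s, a(vowel)+2=c, p(cons)+1=q.

scq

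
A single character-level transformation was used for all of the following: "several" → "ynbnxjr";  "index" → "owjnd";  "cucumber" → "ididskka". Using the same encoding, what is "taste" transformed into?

Shifts by position in several: pos 0: s→y (+6), pos 1: e→n (+9), pos 2: v→b (+6), pos 3: e→n (+9) — repeating every 2. A repeating key of period 2 is used — shifts +6, +9 over and over.
For taste: t+6=z, a+9=j, s+6=y, t+9=c, e+6=k.

zjyck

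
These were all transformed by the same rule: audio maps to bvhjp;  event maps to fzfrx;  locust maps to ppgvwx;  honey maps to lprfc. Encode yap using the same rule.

cbt

The shift depends on letter class: consonant d→h is +4, but vowel a→b is +1. Two shifts are in play — +1 for a/e/i/o/u, +4 for every other letter.
On yap: y(cons)+4=c, a(vowel)+1=b, p(cons)+4=t.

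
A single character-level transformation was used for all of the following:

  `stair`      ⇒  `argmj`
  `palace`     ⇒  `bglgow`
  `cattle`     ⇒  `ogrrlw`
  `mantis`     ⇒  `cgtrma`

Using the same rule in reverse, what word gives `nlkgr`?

float

s(18)→a(0) and t(19)→r(17) fit y≡17x+6 (mod 26); the inverse of 17 mod 26 is 23. Treating letters as 0–25, the rule is x ↦ 17x + 6 (mod 26).
Undoing it on nlkgr: n(13)→23·(13−6)≡5=f; l(11)→23·(11−6)≡11=l; k(10)→23·(10−6)≡14=o; g(6)→23·(6−6)≡0=a; r(17)→23·(17−6)≡19=t (all mod 26).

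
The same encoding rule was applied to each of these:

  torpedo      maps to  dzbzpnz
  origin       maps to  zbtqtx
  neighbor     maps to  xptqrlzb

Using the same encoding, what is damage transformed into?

The shift depends on letter class: consonant t→d is +10, but vowel o→z is +11. The rule splits by letter class: vowels +11, consonants +10.
On damage: d(cons)+10=n, a(vowel)+11=l, m(cons)+10=w, a(vowel)+11=l, g(cons)+10=q, e(vowel)+11=p.

nlwlqp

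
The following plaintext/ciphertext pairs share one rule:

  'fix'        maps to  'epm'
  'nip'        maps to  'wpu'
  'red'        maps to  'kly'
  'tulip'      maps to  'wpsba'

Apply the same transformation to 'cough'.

onbvj

The output letters match the input read backwards, each shifted +7: fix reversed is xif. Read the word backwards and shift each letter +7.
Applying it to cough: reverse → hguoc; then shift: h+7=o, g+7=n, u+7=b, o+7=v, c+7=j.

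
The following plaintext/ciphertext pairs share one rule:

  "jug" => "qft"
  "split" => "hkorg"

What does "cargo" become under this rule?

xzitl

Each pair mirrors across the alphabet (j↔q, u↔f, g↔t): positions sum to 25. Letters are reflected about the middle of the alphabet (position → 25−position): Atbash.
On cargo: c↔x, a↔z, r↔i, g↔t, o↔l.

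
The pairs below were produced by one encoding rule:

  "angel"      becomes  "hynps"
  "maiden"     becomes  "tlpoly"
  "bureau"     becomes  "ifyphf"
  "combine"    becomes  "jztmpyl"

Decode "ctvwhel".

Shifts by position in angel: pos 0: a→h (+7), pos 1: n→y (+11), pos 2: g→n (+7), pos 3: e→p (+11) — repeating every 2. The shifts repeat in a cycle of length 2: positions 0,1,… shift by +7, +11, then the pattern repeats.
Undoing it on ctvwhel: c−7=v, t−11=i, v−7=o, w−11=l, h−7=a, e−11=t, l−7=e.

violate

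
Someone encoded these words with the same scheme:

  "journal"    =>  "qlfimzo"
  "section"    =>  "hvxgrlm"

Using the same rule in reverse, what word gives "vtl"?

ego

Each pair mirrors across the alphabet (j↔q, o↔l, u↔f): positions sum to 25. Each letter is replaced by its mirror in the alphabet: a↔z, b↔y, c↔x, and so on (the Atbash cipher).
Reversing it on vtl: v↔e, t↔g, l↔o.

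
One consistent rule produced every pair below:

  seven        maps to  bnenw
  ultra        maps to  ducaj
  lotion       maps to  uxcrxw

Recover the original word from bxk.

Compare letters: s→b is +9, e→n is +9, v→e is +9 — a constant shift. Every letter moves 9 places later in the alphabet, wrapping around z→a.
Reversing it on bxk: b−9=s, x−9=o, k−9=b.

sob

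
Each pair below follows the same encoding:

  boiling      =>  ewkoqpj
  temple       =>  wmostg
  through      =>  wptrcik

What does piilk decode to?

Shifts by position in boiling: pos 0: b→e (+3), pos 1: o→w (+8), pos 2: i→k (+2), pos 3: l→o (+3), pos 4: i→q (+8), pos 5: n→p (+2) — repeating every 3. A repeating key of period 3 is used — shifts +3, +8, +2 over and over.
Reversing it on piilk: p−3=m, i−8=a, i−2=g, l−3=i, k−8=c.

magic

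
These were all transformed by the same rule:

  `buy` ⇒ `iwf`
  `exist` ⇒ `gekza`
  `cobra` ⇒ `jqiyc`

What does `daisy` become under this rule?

The shift depends on letter class: consonant b→i is +7, but vowel u→w is +2. Vowels shift forward by 2 and consonants shift forward by 7.
For daisy: d(cons)+7=k, a(vowel)+2=c, i(vowel)+2=k, s(cons)+7=z, y(cons)+7=f.

kckzf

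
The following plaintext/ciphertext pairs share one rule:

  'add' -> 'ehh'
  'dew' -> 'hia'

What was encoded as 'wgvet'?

scrap

Compare letters: a→e is +4, d→h is +4, d→h is +4 — a constant shift. Every letter moves 4 places later in the alphabet, wrapping around z→a.
Reversing it on wgvet: w−4=s, g−4=c, v−4=r, e−4=a, t−4=p.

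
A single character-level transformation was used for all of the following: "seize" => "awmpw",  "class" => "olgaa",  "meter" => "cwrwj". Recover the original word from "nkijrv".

fourth

s(18)→a(0) and e(4)→w(22) fit y≡17x+6 (mod 26); the inverse of 17 mod 26 is 23. This is an affine cipher: with a=0,…,z=25, each position x becomes (17x+6) mod 26.
Reversing it on nkijrv: n(13)→23·(13−6)≡5=f; k(10)→23·(10−6)≡14=o; i(8)→23·(8−6)≡20=u; j(9)→23·(9−6)≡17=r; r(17)→23·(17−6)≡19=t; v(21)→23·(21−6)≡7=h (all mod 26).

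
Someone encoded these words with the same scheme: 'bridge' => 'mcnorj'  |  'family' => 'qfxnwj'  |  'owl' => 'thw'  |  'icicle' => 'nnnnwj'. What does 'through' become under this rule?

The shift depends on letter class: consonant b→m is +11, but vowel i→n is +5. Vowels shift forward by 5 and consonants shift forward by 11.
For through: t(cons)+11=e, h(cons)+11=s, r(cons)+11=c, o(vowel)+5=t, u(vowel)+5=z, g(cons)+11=r, h(cons)+11=s.

esctzrs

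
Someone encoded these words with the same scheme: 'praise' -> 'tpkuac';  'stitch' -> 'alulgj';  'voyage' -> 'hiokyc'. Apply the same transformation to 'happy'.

p(15)→t(19) and r(17)→p(15) fit y≡11x+10 (mod 26); the inverse of 11 mod 26 is 19. Treating letters as 0–25, the rule is x ↦ 11x + 10 (mod 26).
On happy: h(7)→11·7+10≡9=j; a(0)→11·0+10≡10=k; p(15)→11·15+10≡19=t; p(15)→11·15+10≡19=t; y(24)→11·24+10≡14=o (all mod 26).

jktto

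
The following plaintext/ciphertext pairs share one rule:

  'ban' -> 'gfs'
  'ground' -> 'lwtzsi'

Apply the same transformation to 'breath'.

Every letter moves 5 places later in the alphabet, wrapping around z→a.
Applying it to breath: b+5=g, r+5=w, e+5=j, a+5=f, t+5=y, h+5=m.

gwjfym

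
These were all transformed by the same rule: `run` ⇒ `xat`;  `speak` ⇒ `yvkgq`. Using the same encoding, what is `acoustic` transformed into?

Compare letters: r→x is +6, u→a is +6, n→t is +6 — a constant shift. Every letter moves 6 places later in the alphabet, wrapping around z→a.
Applying it to acoustic: a+6=g, c+6=i, o+6=u, u+6=a, s+6=y, t+6=z, i+6=o, c+6=i.

giuayzoi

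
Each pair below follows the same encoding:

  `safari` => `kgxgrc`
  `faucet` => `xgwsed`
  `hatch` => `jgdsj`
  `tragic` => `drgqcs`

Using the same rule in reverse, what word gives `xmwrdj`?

Each letter's alphabet position (a=0..z=25) is mapped through 19·x+6 mod 26 — an affine cipher.
Reversing it on xmwrdj: x(23)→11·(23−6)≡5=f; m(12)→11·(12−6)≡14=o; w(22)→11·(22−6)≡20=u; r(17)→11·(17−6)≡17=r; d(3)→11·(3−6)≡19=t; j(9)→11·(9−6)≡7=h (all mod 26).

fourth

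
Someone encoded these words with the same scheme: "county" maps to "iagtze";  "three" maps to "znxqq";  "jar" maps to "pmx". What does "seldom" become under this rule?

yqrjas

Two shifts are in play — +12 for a/e/i/o/u, +6 for every other letter.
Applying it to seldom: s(cons)+6=y, e(vowel)+12=q, l(cons)+6=r, d(cons)+6=j, o(vowel)+12=a, m(cons)+6=s.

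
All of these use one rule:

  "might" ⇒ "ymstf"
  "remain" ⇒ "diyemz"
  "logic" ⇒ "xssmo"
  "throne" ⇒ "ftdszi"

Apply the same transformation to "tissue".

fmeeyi

The shift depends on letter class: consonant m→y is +12, but vowel i→m is +4. The rule splits by letter class: vowels +4, consonants +12.
For tissue: t(cons)+12=f, i(vowel)+4=m, s(cons)+12=e, s(cons)+12=e, u(vowel)+4=y, e(vowel)+4=i.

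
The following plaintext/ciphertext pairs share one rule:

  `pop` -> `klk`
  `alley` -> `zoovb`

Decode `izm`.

Each pair mirrors across the alphabet (p↔k, o↔l, p↔k): positions sum to 25. Letters are reflected about the middle of the alphabet (position → 25−position): Atbash.
Decoding izm: i↔r, z↔a, m↔n.

ran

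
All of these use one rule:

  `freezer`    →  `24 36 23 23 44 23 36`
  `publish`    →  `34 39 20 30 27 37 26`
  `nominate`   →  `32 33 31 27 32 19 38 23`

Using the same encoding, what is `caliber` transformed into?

Each letter is replaced by its alphabet position (a=1..z=26) + 18.
For caliber: c=3→21, a=1→19, l=12→30, i=9→27, b=2→20, e=5→23, r=18→36.

21 19 30 27 20 23 36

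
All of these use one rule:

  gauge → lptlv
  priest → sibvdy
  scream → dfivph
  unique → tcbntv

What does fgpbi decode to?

g(6)→l(11) and a(0)→p(15) fit y≡21x+15 (mod 26); the inverse of 21 mod 26 is 5. Each letter's alphabet position (a=0..z=25) is mapped through 21·x+15 mod 26 — an affine cipher.
Undoing it on fgpbi: f(5)→5·(5−15)≡2=c; g(6)→5·(6−15)≡7=h; p(15)→5·(15−15)≡0=a; b(1)→5·(1−15)≡8=i; i(8)→5·(8−15)≡17=r (all mod 26).

chair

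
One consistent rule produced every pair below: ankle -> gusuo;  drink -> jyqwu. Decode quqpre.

knight

In ankle: a→g is +6, n→u is +7, k→s is +8, l→u is +9 — the shift increases by 1 each position. The shift increases by 1 at each position, starting from +6: 6, 7, 8, ….
Reversing it on quqpre: q−6=k, u−7=n, q−8=i, p−9=g, r−10=h, e−11=t.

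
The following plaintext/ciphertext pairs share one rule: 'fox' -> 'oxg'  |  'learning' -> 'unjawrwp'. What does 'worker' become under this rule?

fxatna

Every letter moves 9 places later in the alphabet, wrapping around z→a.
On worker: w+9=f, o+9=x, r+9=a, k+9=t, e+9=n, r+9=a.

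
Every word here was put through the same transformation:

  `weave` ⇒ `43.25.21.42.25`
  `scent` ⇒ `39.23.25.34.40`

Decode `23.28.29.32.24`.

w is letter #23 and maps to 43: an offset of 20. Each letter is replaced by its alphabet position (a=1..z=26) + 20.
Undoing it on 23.28.29.32.24: 23→(23−20)÷1=3=c, 28→(28−20)÷1=8=h, 29→(29−20)÷1=9=i, 32→(32−20)÷1=12=l, 24→(24−20)÷1=4=d.

child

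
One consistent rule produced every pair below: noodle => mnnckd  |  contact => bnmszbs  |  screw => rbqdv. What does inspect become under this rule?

Compare letters: n→m is +25, o→n is +25, o→n is +25 — a constant shift. It's a constant shift of +25 (ROT25).
For inspect: i+25=h, n+25=m, s+25=r, p+25=o, e+25=d, c+25=b, t+25=s.

hmrodbs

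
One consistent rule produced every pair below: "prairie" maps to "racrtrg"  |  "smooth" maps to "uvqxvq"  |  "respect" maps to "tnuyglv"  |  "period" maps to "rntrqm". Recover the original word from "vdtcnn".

Shifts by position in prairie: pos 0: p→r (+2), pos 1: r→a (+9), pos 2: a→c (+2), pos 3: i→r (+9) — repeating every 2. A repeating key of period 2 is used — shifts +2, +9 over and over.
Reversing it on vdtcnn: v−2=t, d−9=u, t−2=r, c−9=t, n−2=l, n−9=e.

turtle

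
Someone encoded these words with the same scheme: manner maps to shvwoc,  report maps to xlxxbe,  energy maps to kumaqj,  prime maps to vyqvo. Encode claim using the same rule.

Each letter shifts forward by (position + 6), i.e. 6, 7, 8, … — the shift grows by one for each successive letter.
On claim: c+6=i, l+7=s, a+8=i, i+9=r, m+10=w.

isirw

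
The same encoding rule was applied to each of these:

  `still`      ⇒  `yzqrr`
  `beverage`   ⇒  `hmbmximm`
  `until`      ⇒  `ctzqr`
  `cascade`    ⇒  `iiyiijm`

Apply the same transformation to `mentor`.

smtzwx

The shift depends on letter class: consonant s→y is +6, but vowel i→q is +8. Two shifts are in play — +8 for a/e/i/o/u, +6 for every other letter.
For mentor: m(cons)+6=s, e(vowel)+8=m, n(cons)+6=t, t(cons)+6=z, o(vowel)+8=w, r(cons)+6=x.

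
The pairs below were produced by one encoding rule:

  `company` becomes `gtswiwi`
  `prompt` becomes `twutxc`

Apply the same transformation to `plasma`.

tqgzuj

In company: c→g is +4, o→t is +5, m→s is +6, p→w is +7 — the shift increases by 1 each position. Letter i (0-indexed) is shifted by i+4, so successive shifts are 4, 5, 6, ….
Applying it to plasma: p+4=t, l+5=q, a+6=g, s+7=z, m+8=u, a+9=j.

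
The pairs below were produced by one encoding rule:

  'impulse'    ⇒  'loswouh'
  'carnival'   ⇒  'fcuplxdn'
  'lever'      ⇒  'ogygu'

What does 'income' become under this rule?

The shifts repeat in a cycle of length 2: positions 0,1,… shift by +3, +2, then the pattern repeats.
On income: i+3=l, n+2=p, c+3=f, o+2=q, m+3=p, e+2=g.

lpfqpg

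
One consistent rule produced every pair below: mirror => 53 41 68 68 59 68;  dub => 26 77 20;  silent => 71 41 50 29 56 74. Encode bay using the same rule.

20 17 89

Each letter becomes 3×(its alphabet position, a=1..z=26) + 14.
On bay: b=2→20, a=1→17, y=25→89.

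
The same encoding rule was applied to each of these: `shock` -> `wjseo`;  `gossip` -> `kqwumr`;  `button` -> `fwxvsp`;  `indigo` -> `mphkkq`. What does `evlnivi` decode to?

athlete

A repeating key of period 2 is used — shifts +4, +2 over and over.
Reversing it on evlnivi: e−4=a, v−2=t, l−4=h, n−2=l, i−4=e, v−2=t, i−4=e.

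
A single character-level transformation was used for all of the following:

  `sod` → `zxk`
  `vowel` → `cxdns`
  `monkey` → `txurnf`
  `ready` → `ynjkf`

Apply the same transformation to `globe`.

Two shifts are in play — +9 for a/e/i/o/u, +7 for every other letter.
On globe: g(cons)+7=n, l(cons)+7=s, o(vowel)+9=x, b(cons)+7=i, e(vowel)+9=n.

nsxin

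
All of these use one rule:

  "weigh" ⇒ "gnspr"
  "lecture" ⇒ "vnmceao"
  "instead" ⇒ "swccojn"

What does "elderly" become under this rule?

Shifts by position in weigh: pos 0: w→g (+10), pos 1: e→n (+9), pos 2: i→s (+10), pos 3: g→p (+9) — repeating every 2. A repeating key of period 2 is used — shifts +10, +9 over and over.
On elderly: e+10=o, l+9=u, d+10=n, e+9=n, r+10=b, l+9=u, y+10=i.

ounnbui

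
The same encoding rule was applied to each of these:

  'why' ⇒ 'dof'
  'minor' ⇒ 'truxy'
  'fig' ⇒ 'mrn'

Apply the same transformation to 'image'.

rtjnn

The shift depends on letter class: consonant w→d is +7, but vowel i→r is +9. Two shifts are in play — +9 for a/e/i/o/u, +7 for every other letter.
On image: i(vowel)+9=r, m(cons)+7=t, a(vowel)+9=j, g(cons)+7=n, e(vowel)+9=n.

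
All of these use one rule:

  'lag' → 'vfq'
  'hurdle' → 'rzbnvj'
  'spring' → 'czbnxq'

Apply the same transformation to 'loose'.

The rule splits by letter class: vowels +5, consonants +10.
Applying it to loose: l(cons)+10=v, o(vowel)+5=t, o(vowel)+5=t, s(cons)+10=c, e(vowel)+5=j.

vttcj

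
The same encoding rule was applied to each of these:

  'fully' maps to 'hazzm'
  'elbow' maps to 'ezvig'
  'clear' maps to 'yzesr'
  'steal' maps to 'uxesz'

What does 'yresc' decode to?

cream

f(5)→h(7) and u(20)→a(0) fit y≡3x+18 (mod 26); the inverse of 3 mod 26 is 9. Treating letters as 0–25, the rule is x ↦ 3x + 18 (mod 26).
Decoding yresc: y(24)→9·(24−18)≡2=c; r(17)→9·(17−18)≡17=r; e(4)→9·(4−18)≡4=e; s(18)→9·(18−18)≡0=a; c(2)→9·(2−18)≡12=m (all mod 26).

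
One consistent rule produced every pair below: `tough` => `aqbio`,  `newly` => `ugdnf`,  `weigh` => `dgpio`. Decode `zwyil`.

The shifts repeat in a cycle of length 2: positions 0,1,… shift by +7, +2, then the pattern repeats.
Decoding zwyil: z−7=s, w−2=u, y−7=r, i−2=g, l−7=e.

surge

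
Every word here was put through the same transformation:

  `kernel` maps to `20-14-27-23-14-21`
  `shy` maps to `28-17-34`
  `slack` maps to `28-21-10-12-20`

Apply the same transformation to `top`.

k is letter #11 and maps to 20: an offset of 9. Letters become their 1-based position plus 9 (so a→10, b→11, …).
Applying it to top: t=20→29, o=15→24, p=16→25.

29-24-25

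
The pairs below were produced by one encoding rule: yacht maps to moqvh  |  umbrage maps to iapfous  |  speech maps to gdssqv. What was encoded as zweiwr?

Compare letters: y→m is +14, a→o is +14, c→q is +14 — a constant shift. Every letter moves 14 places later in the alphabet, wrapping around z→a.
Reversing it on zweiwr: z−14=l, w−14=i, e−14=q, i−14=u, w−14=i, r−14=d.

liquid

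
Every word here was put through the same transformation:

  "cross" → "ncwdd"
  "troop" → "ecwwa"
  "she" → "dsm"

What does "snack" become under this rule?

The shift depends on letter class: consonant c→n is +11, but vowel o→w is +8. Two shifts are in play — +8 for a/e/i/o/u, +11 for every other letter.
For snack: s(cons)+11=d, n(cons)+11=y, a(vowel)+8=i, c(cons)+11=n, k(cons)+11=v.

dyinv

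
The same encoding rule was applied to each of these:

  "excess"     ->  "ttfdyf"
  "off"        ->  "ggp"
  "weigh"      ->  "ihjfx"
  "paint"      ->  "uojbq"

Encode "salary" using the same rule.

zsbmbt

The word is reversed, then every letter is shifted forward by 1.
For salary: reverse → yralas; then shift: y+1=z, r+1=s, a+1=b, l+1=m, a+1=b, s+1=t.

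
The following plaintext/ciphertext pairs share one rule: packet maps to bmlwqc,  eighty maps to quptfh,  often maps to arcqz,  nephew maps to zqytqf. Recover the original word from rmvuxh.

family

A repeating key of period 3 is used — shifts +12, +12, +9 over and over.
Decoding rmvuxh: r−12=f, m−12=a, v−9=m, u−12=i, x−12=l, h−9=y.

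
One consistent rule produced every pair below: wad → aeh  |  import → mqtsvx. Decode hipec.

delay

This is a Caesar cipher with shift 4.
Undoing it on hipec: h−4=d, i−4=e, p−4=l, e−4=a, c−4=y.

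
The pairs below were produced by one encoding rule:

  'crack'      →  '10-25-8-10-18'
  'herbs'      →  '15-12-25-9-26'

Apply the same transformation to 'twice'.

27-30-16-10-12

Letters become their 1-based position plus 7 (so a→8, b→9, …).
For twice: t=20→27, w=23→30, i=9→16, c=3→10, e=5→12.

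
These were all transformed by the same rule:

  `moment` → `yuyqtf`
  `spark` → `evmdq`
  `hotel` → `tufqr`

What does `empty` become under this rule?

qsbfe

Shifts by position in moment: pos 0: m→y (+12), pos 1: o→u (+6), pos 2: m→y (+12), pos 3: e→q (+12), pos 4: n→t (+6), pos 5: t→f (+12) — repeating every 3. A repeating key of period 3 is used — shifts +12, +6, +12 over and over.
For empty: e+12=q, m+6=s, p+12=b, t+12=f, y+6=e.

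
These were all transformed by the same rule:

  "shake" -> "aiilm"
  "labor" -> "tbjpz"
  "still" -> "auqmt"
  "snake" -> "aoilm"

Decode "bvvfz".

tuner

Shifts by position in shake: pos 0: s→a (+8), pos 1: h→i (+1), pos 2: a→i (+8), pos 3: k→l (+1) — repeating every 2. A repeating key of period 2 is used — shifts +8, +1 over and over.
Reversing it on bvvfz: b−8=t, v−1=u, v−8=n, f−1=e, z−8=r.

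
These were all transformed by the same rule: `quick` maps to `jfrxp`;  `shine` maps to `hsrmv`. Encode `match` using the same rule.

nzgxs

Each pair mirrors across the alphabet (q↔j, u↔f, i↔r): positions sum to 25. This is the alphabet-reversal cipher (Atbash): a becomes z, b becomes y, etc.
Applying it to match: m↔n, a↔z, t↔g, c↔x, h↔s.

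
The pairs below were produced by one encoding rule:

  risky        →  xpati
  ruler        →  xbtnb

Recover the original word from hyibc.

brass

In risky: r→x is +6, i→p is +7, s→a is +8, k→t is +9 — the shift increases by 1 each position. The shift increases by 1 at each position, starting from +6: 6, 7, 8, ….
Undoing it on hyibc: h−6=b, y−7=r, i−8=a, b−9=s, c−10=s.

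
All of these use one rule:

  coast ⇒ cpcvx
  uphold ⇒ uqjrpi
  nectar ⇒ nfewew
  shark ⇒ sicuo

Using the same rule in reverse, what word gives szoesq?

symbol

In coast: c→c is +0, o→p is +1, a→c is +2, s→v is +3 — the shift increases by 1 each position. Letter i (0-indexed) is shifted by i+0, so successive shifts are 0, 1, 2, ….
Decoding szoesq: s−0=s, z−1=y, o−2=m, e−3=b, s−4=o, q−5=l.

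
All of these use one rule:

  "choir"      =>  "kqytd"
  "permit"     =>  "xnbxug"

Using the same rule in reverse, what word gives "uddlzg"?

mutant

In choir: c→k is +8, h→q is +9, o→y is +10, i→t is +11 — the shift increases by 1 each position. The shift increases by 1 at each position, starting from +8: 8, 9, 10, ….
Undoing it on uddlzg: u−8=m, d−9=u, d−10=t, l−11=a, z−12=n, g−13=t.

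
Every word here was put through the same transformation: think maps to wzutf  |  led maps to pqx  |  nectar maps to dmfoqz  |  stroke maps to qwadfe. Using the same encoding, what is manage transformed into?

Read the word backwards and shift each letter +12.
For manage: reverse → eganam; then shift: e+12=q, g+12=s, a+12=m, n+12=z, a+12=m, m+12=y.

qsmzmy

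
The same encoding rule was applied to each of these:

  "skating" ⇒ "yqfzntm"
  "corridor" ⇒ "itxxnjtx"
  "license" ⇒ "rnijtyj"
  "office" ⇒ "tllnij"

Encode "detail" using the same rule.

The shift depends on letter class: consonant s→y is +6, but vowel a→f is +5. Two shifts are in play — +5 for a/e/i/o/u, +6 for every other letter.
For detail: d(cons)+6=j, e(vowel)+5=j, t(cons)+6=z, a(vowel)+5=f, i(vowel)+5=n, l(cons)+6=r.

jjzfnr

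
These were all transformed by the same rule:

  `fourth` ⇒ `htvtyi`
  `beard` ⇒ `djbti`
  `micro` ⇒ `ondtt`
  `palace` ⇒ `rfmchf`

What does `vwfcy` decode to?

treat

It's a Vigenère-style cipher with numeric key [2,5,1]: position i shifts by key[i mod 3].
Undoing it on vwfcy: v−2=t, w−5=r, f−1=e, c−2=a, y−5=t.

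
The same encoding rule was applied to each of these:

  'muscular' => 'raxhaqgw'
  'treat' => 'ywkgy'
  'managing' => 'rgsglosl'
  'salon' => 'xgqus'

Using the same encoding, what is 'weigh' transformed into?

bkolm

The shift depends on letter class: consonant m→r is +5, but vowel u→a is +6. Vowels shift forward by 6 and consonants shift forward by 5.
On weigh: w(cons)+5=b, e(vowel)+6=k, i(vowel)+6=o, g(cons)+5=l, h(cons)+5=m.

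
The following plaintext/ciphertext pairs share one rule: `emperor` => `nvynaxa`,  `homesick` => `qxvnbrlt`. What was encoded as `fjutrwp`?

walking

Every letter moves 9 places later in the alphabet, wrapping around z→a.
Decoding fjutrwp: f−9=w, j−9=a, u−9=l, t−9=k, r−9=i, w−9=n, p−9=g.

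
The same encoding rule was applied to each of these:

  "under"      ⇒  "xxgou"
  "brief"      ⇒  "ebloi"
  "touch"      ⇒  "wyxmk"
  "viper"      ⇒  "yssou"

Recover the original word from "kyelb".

hobby

It's a Vigenère-style cipher with numeric key [3,10]: position i shifts by key[i mod 2].
Undoing it on kyelb: k−3=h, y−10=o, e−3=b, l−10=b, b−3=y.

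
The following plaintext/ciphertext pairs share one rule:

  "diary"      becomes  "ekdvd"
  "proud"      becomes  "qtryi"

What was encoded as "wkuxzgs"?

virtual

In diary: d→e is +1, i→k is +2, a→d is +3, r→v is +4 — the shift increases by 1 each position. The shift increases by 1 at each position, starting from +1: 1, 2, 3, ….
Reversing it on wkuxzgs: w−1=v, k−2=i, u−3=r, x−4=t, z−5=u, g−6=a, s−7=l.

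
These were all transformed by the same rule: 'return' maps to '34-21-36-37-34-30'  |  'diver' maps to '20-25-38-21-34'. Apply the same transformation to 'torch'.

36-31-34-19-24

r is letter #18 and maps to 34: an offset of 16. The number is (letter's place in the alphabet, a=1) + 16.
Applying it to torch: t=20→36, o=15→31, r=18→34, c=3→19, h=8→24.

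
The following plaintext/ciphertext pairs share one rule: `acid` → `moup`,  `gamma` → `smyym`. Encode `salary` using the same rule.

Compare letters: a→m is +12, c→o is +12, i→u is +12 — a constant shift. This is a Caesar cipher with shift 12.
On salary: s+12=e, a+12=m, l+12=x, a+12=m, r+12=d, y+12=k.

emxmdk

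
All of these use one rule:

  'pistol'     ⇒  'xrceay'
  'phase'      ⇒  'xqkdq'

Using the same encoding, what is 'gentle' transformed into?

onxexr

In pistol: p→x is +8, i→r is +9, s→c is +10, t→e is +11 — the shift increases by 1 each position. Letter i (0-indexed) is shifted by i+8, so successive shifts are 8, 9, 10, ….
Applying it to gentle: g+8=o, e+9=n, n+10=x, t+11=e, l+12=x, e+13=r.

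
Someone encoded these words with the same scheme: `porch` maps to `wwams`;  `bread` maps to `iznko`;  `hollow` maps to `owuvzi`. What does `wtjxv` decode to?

plank

In porch: p→w is +7, o→w is +8, r→a is +9, c→m is +10 — the shift increases by 1 each position. Letter i (0-indexed) is shifted by i+7, so successive shifts are 7, 8, 9, ….
Decoding wtjxv: w−7=p, t−8=l, j−9=a, x−10=n, v−11=k.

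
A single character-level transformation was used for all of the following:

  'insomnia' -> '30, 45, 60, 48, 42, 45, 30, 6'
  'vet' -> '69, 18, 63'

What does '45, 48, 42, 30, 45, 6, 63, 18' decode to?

i(#9)→30 and n(#14)→45: differences scale by 3, so n = 3·pos + 3. With a=1..z=26, the number is 3·pos + 3.
Reversing it on 45, 48, 42, 30, 45, 6, 63, 18: 45→(45−3)÷3=14=n, 48→(48−3)÷3=15=o, 42→(42−3)÷3=13=m, 30→(30−3)÷3=9=i, 45→(45−3)÷3=14=n, 6→(6−3)÷3=1=a, 63→(63−3)÷3=20=t, 18→(18−3)÷3=5=e.

nominate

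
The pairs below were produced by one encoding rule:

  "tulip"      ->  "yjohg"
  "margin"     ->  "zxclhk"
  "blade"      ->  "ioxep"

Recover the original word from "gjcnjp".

t(19)→y(24) and u(20)→j(9) fit y≡11x+23 (mod 26); the inverse of 11 mod 26 is 19. Treating letters as 0–25, the rule is x ↦ 11x + 23 (mod 26).
Undoing it on gjcnjp: g(6)→19·(6−23)≡15=p; j(9)→19·(9−23)≡20=u; c(2)→19·(2−23)≡17=r; n(13)→19·(13−23)≡18=s; j(9)→19·(9−23)≡20=u; p(15)→19·(15−23)≡4=e (all mod 26).

pursue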